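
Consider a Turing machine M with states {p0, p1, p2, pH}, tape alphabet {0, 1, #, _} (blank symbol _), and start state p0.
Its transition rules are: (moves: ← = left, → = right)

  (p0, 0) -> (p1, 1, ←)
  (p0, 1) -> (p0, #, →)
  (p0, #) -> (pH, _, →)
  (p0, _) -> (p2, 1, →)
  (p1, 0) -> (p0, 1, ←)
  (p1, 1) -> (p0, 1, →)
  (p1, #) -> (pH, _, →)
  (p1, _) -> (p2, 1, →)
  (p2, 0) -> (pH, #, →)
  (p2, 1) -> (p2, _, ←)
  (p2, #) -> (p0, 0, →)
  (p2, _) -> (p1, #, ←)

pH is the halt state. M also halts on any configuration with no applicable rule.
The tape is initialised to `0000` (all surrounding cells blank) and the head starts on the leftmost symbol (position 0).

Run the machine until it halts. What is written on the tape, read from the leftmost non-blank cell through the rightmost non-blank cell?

101_000

state=p0 head=0 tape=___[0]000   (p0,0)→(p1,1,←)
state=p1 head=-1 tape=__[_]1000   (p1,_)→(p2,1,→)
state=p2 head=0 tape=__1[1]000   (p2,1)→(p2,_,←)
state=p2 head=-1 tape=__[1]_000   (p2,1)→(p2,_,←)
state=p2 head=-2 tape=_[_]__000   (p2,_)→(p1,#,←)
state=p1 head=-3 tape=[_]#__000   (p1,_)→(p2,1,→)
state=p2 head=-2 tape=1[#]__000   (p2,#)→(p0,0,→)
state=p0 head=-1 tape=10[_]_000   (p0,_)→(p2,1,→)
state=p2 head=0 tape=101[_]000   (p2,_)→(p1,#,←)
state=p1 head=-1 tape=10[1]#000   (p1,1)→(p0,1,→)
state=p0 head=0 tape=101[#]000   (p0,#)→(pH,_,→)
state=pH head=1 tape=101_[0]00
The non-blank tape span at halt is 101_000.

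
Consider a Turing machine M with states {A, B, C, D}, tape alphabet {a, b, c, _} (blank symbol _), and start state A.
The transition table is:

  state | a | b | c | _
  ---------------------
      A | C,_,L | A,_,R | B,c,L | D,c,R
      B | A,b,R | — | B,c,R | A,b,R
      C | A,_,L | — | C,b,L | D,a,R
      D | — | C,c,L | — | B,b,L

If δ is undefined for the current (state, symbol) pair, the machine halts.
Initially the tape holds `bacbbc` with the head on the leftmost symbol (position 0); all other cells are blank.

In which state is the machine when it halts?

state=A head=0 tape=[b]acbbc   (A,b)→(A,_,R)
state=A head=1 tape=_[a]cbbc   (A,a)→(C,_,L)
state=C head=0 tape=[_]_cbbc   (C,_)→(D,a,R)
state=D head=1 tape=a[_]cbbc   (D,_)→(B,b,L)
state=B head=0 tape=[a]bcbbc   (B,a)→(A,b,R)
state=A head=1 tape=b[b]cbbc   (A,b)→(A,_,R)
state=A head=2 tape=b_[c]bbc   (A,c)→(B,c,L)
state=B head=1 tape=b[_]cbbc   (B,_)→(A,b,R)
state=A head=2 tape=bb[c]bbc   (A,c)→(B,c,L)
state=B head=1 tape=b[b]cbbc
No transition is defined for (B, b); M halts in state B.

B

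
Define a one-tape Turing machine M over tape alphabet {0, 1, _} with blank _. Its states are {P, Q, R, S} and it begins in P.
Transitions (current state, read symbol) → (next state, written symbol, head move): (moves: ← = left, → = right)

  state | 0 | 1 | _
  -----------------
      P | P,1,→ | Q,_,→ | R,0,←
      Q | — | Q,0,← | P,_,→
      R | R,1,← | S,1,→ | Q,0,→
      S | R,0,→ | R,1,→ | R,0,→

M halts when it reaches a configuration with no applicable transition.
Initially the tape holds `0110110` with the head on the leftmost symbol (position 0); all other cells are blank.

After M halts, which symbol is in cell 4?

_

state=P head=0 tape=[0]110110____   (P,0)→(P,1,→)
state=P head=1 tape=1[1]10110____   (P,1)→(Q,_,→)
state=Q head=2 tape=1_[1]0110____   (Q,1)→(Q,0,←)
state=Q head=1 tape=1[_]00110____   (Q,_)→(P,_,→)
state=P head=2 tape=1_[0]0110____   (P,0)→(P,1,→)
state=P head=3 tape=1_1[0]110____   (P,0)→(P,1,→)
state=P head=4 tape=1_11[1]10____   (P,1)→(Q,_,→)
state=Q head=5 tape=1_11_[1]0____   (Q,1)→(Q,0,←)
state=Q head=4 tape=1_11[_]00____   (Q,_)→(P,_,→)
state=P head=5 tape=1_11_[0]0____   (P,0)→(P,1,→)
state=P head=6 tape=1_11_1[0]____   (P,0)→(P,1,→)
state=P head=7 tape=1_11_11[_]___   (P,_)→(R,0,←)
state=R head=6 tape=1_11_1[1]0___   (R,1)→(S,1,→)
state=S head=7 tape=1_11_11[0]___   (S,0)→(R,0,→)
state=R head=8 tape=1_11_110[_]__   (R,_)→(Q,0,→)
state=Q head=9 tape=1_11_1100[_]_   (Q,_)→(P,_,→)
state=P head=10 tape=1_11_1100_[_]   (P,_)→(R,0,←)
state=R head=9 tape=1_11_1100[_]0   (R,_)→(Q,0,→)
state=Q head=10 tape=1_11_11000[0]
Cell 4 holds _ when M halts.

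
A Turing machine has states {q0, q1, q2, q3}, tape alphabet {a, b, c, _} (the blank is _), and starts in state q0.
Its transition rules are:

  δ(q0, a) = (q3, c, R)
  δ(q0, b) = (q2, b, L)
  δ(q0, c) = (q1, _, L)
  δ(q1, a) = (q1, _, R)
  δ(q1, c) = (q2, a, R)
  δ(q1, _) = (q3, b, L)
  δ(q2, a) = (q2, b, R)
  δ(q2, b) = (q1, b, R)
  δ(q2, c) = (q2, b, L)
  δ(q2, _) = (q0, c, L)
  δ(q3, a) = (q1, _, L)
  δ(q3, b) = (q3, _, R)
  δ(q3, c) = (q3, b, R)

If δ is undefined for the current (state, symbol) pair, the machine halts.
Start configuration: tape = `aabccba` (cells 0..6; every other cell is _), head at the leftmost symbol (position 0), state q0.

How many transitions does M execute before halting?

14

state=q0 head=0 tape=[a]abccba   (q0,a)→(q3,c,R)
state=q3 head=1 tape=c[a]bccba   (q3,a)→(q1,_,L)
state=q1 head=0 tape=[c]_bccba   (q1,c)→(q2,a,R)
state=q2 head=1 tape=a[_]bccba   (q2,_)→(q0,c,L)
state=q0 head=0 tape=[a]cbccba   (q0,a)→(q3,c,R)
state=q3 head=1 tape=c[c]bccba   (q3,c)→(q3,b,R)
state=q3 head=2 tape=cb[b]ccba   (q3,b)→(q3,_,R)
state=q3 head=3 tape=cb_[c]cba   (q3,c)→(q3,b,R)
state=q3 head=4 tape=cb_b[c]ba   (q3,c)→(q3,b,R)
state=q3 head=5 tape=cb_bb[b]a   (q3,b)→(q3,_,R)
state=q3 head=6 tape=cb_bb_[a]   (q3,a)→(q1,_,L)
state=q1 head=5 tape=cb_bb[_]_   (q1,_)→(q3,b,L)
state=q3 head=4 tape=cb_b[b]b_   (q3,b)→(q3,_,R)
state=q3 head=5 tape=cb_b_[b]_   (q3,b)→(q3,_,R)
state=q3 head=6 tape=cb_b__[_]
M halts after 14 transitions.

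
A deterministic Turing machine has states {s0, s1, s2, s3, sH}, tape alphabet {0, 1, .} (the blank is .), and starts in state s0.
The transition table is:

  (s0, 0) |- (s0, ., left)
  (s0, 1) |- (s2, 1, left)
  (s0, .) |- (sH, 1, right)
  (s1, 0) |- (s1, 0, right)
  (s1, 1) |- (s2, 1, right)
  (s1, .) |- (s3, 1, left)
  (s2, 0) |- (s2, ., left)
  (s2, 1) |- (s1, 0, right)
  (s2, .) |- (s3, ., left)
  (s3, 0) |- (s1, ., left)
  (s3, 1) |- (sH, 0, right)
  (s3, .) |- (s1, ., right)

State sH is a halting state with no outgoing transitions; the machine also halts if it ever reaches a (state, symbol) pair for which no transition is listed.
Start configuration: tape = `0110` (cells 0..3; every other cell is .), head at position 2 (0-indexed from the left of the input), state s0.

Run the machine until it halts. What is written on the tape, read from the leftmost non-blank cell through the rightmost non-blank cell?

0.111

s0 | ..01[1]0   read 1 → write 1, move left, go to s2
s2 | ..0[1]10   read 1 → write 0, move right, go to s1
s1 | ..00[1]0   read 1 → write 1, move right, go to s2
s2 | ..001[0]   read 0 → write ., move left, go to s2
s2 | ..00[1].   read 1 → write 0, move right, go to s1
s1 | ..000[.]   read . → write 1, move left, go to s3
s3 | ..00[0]1   read 0 → write ., move left, go to s1
s1 | ..0[0].1   read 0 → write 0, move right, go to s1
s1 | ..00[.]1   read . → write 1, move left, go to s3
s3 | ..0[0]11   read 0 → write ., move left, go to s1
s1 | ..[0].11   read 0 → write 0, move right, go to s1
s1 | ..0[.]11   read . → write 1, move left, go to s3
s3 | ..[0]111   read 0 → write ., move left, go to s1
s1 | .[.].111   read . → write 1, move left, go to s3
s3 | [.]1.111   read . → write ., move right, go to s1
s1 | .[1].111   read 1 → write 1, move right, go to s2
s2 | .1[.]111   read . → write ., move left, go to s3
s3 | .[1].111   read 1 → write 0, move right, go to sH
sH | .0[.]111
The non-blank tape span at halt is 0.111.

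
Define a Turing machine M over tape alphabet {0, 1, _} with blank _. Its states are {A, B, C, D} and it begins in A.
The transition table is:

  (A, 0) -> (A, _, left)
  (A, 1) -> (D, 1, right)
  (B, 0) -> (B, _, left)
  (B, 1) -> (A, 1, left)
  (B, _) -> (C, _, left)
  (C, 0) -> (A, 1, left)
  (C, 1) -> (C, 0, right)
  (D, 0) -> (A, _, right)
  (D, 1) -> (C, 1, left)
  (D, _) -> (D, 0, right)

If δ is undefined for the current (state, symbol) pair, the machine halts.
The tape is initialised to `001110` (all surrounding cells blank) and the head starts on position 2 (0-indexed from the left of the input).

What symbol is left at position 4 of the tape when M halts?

A | _00[1]110   read 1 → write 1, move right, go to D
D | _001[1]10   read 1 → write 1, move left, go to C
C | _00[1]110   read 1 → write 0, move right, go to C
C | _000[1]10   read 1 → write 0, move right, go to C
C | _0000[1]0   read 1 → write 0, move right, go to C
C | _00000[0]   read 0 → write 1, move left, go to A
A | _0000[0]1   read 0 → write _, move left, go to A
A | _000[0]_1   read 0 → write _, move left, go to A
A | _00[0]__1   read 0 → write _, move left, go to A
A | _0[0]___1   read 0 → write _, move left, go to A
A | _[0]____1   read 0 → write _, move left, go to A
A | [_]_____1
Cell 4 holds _ when M halts.

_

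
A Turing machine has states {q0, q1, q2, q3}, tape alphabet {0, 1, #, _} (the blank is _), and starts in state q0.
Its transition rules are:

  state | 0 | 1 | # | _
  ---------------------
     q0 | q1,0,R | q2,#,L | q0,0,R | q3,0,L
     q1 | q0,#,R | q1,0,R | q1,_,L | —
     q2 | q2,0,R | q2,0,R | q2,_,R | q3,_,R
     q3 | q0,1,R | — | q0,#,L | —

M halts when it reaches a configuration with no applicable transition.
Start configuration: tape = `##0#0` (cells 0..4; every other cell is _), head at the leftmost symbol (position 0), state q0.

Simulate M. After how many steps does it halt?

18

state=q0 head=0 tape=__[#]#0#0   (q0,#)→(q0,0,R)
state=q0 head=1 tape=__0[#]0#0   (q0,#)→(q0,0,R)
state=q0 head=2 tape=__00[0]#0   (q0,0)→(q1,0,R)
state=q1 head=3 tape=__000[#]0   (q1,#)→(q1,_,L)
state=q1 head=2 tape=__00[0]_0   (q1,0)→(q0,#,R)
state=q0 head=3 tape=__00#[_]0   (q0,_)→(q3,0,L)
state=q3 head=2 tape=__00[#]00   (q3,#)→(q0,#,L)
state=q0 head=1 tape=__0[0]#00   (q0,0)→(q1,0,R)
state=q1 head=2 tape=__00[#]00   (q1,#)→(q1,_,L)
state=q1 head=1 tape=__0[0]_00   (q1,0)→(q0,#,R)
state=q0 head=2 tape=__0#[_]00   (q0,_)→(q3,0,L)
state=q3 head=1 tape=__0[#]000   (q3,#)→(q0,#,L)
state=q0 head=0 tape=__[0]#000   (q0,0)→(q1,0,R)
state=q1 head=1 tape=__0[#]000   (q1,#)→(q1,_,L)
state=q1 head=0 tape=__[0]_000   (q1,0)→(q0,#,R)
state=q0 head=1 tape=__#[_]000   (q0,_)→(q3,0,L)
state=q3 head=0 tape=__[#]0000   (q3,#)→(q0,#,L)
state=q0 head=-1 tape=_[_]#0000   (q0,_)→(q3,0,L)
state=q3 head=-2 tape=[_]0#0000
M halts after 18 transitions.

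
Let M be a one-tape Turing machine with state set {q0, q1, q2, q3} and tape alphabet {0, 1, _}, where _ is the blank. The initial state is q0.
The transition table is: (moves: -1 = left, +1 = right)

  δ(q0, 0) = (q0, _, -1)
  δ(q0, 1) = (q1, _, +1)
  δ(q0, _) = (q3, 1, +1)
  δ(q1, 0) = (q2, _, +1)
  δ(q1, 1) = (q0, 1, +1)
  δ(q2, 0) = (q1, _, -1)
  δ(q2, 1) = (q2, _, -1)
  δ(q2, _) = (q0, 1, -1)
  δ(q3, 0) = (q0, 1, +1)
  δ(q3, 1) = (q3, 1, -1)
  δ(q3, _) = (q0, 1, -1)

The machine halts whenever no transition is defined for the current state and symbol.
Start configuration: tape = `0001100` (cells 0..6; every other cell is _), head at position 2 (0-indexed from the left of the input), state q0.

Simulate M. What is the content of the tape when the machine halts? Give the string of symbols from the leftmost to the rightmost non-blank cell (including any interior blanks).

q0 | _00[0]1100   read 0 → write _, move -1, go to q0
q0 | _0[0]_1100   read 0 → write _, move -1, go to q0
q0 | _[0]__1100   read 0 → write _, move -1, go to q0
q0 | [_]___1100   read _ → write 1, move +1, go to q3
q3 | 1[_]__1100   read _ → write 1, move -1, go to q0
q0 | [1]1__1100   read 1 → write _, move +1, go to q1
q1 | _[1]__1100   read 1 → write 1, move +1, go to q0
q0 | _1[_]_1100   read _ → write 1, move +1, go to q3
q3 | _11[_]1100   read _ → write 1, move -1, go to q0
q0 | _1[1]11100   read 1 → write _, move +1, go to q1
q1 | _1_[1]1100   read 1 → write 1, move +1, go to q0
q0 | _1_1[1]100   read 1 → write _, move +1, go to q1
q1 | _1_1_[1]00   read 1 → write 1, move +1, go to q0
q0 | _1_1_1[0]0   read 0 → write _, move -1, go to q0
q0 | _1_1_[1]_0   read 1 → write _, move +1, go to q1
q1 | _1_1__[_]0
The non-blank tape span at halt is 1_1___0.

1_1___0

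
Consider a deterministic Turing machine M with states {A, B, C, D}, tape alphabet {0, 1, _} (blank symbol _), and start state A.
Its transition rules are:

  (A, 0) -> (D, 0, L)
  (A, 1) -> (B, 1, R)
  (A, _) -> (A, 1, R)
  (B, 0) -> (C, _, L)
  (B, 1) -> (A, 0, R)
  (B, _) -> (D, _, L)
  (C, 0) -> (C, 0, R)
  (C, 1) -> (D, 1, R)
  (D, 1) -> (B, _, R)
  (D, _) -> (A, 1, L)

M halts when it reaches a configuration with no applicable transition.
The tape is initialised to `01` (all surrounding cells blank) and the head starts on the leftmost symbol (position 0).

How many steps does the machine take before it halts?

17

state=A head=0 tape=__[0]1_   (A,0)→(D,0,L)
state=D head=-1 tape=_[_]01_   (D,_)→(A,1,L)
state=A head=-2 tape=[_]101_   (A,_)→(A,1,R)
state=A head=-1 tape=1[1]01_   (A,1)→(B,1,R)
state=B head=0 tape=11[0]1_   (B,0)→(C,_,L)
state=C head=-1 tape=1[1]_1_   (C,1)→(D,1,R)
state=D head=0 tape=11[_]1_   (D,_)→(A,1,L)
state=A head=-1 tape=1[1]11_   (A,1)→(B,1,R)
state=B head=0 tape=11[1]1_   (B,1)→(A,0,R)
state=A head=1 tape=110[1]_   (A,1)→(B,1,R)
state=B head=2 tape=1101[_]   (B,_)→(D,_,L)
state=D head=1 tape=110[1]_   (D,1)→(B,_,R)
state=B head=2 tape=110_[_]   (B,_)→(D,_,L)
state=D head=1 tape=110[_]_   (D,_)→(A,1,L)
state=A head=0 tape=11[0]1_   (A,0)→(D,0,L)
state=D head=-1 tape=1[1]01_   (D,1)→(B,_,R)
state=B head=0 tape=1_[0]1_   (B,0)→(C,_,L)
state=C head=-1 tape=1[_]_1_
M halts after 17 transitions.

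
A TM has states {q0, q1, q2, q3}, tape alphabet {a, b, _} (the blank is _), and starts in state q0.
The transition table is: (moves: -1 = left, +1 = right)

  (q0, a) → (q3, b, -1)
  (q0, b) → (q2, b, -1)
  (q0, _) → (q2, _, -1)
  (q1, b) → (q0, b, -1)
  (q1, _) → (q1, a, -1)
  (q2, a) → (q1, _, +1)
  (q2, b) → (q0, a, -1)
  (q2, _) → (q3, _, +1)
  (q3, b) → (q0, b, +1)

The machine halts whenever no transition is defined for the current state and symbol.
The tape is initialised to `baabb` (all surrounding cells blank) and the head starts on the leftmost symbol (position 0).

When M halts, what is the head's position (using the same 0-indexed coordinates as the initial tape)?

state=q0 head=0 tape=__[b]aabb   (q0,b)→(q2,b,-1)
state=q2 head=-1 tape=_[_]baabb   (q2,_)→(q3,_,+1)
state=q3 head=0 tape=__[b]aabb   (q3,b)→(q0,b,+1)
state=q0 head=1 tape=__b[a]abb   (q0,a)→(q3,b,-1)
state=q3 head=0 tape=__[b]babb   (q3,b)→(q0,b,+1)
state=q0 head=1 tape=__b[b]abb   (q0,b)→(q2,b,-1)
state=q2 head=0 tape=__[b]babb   (q2,b)→(q0,a,-1)
state=q0 head=-1 tape=_[_]ababb   (q0,_)→(q2,_,-1)
state=q2 head=-2 tape=[_]_ababb   (q2,_)→(q3,_,+1)
state=q3 head=-1 tape=_[_]ababb
At halt the head is at cell -1.

-1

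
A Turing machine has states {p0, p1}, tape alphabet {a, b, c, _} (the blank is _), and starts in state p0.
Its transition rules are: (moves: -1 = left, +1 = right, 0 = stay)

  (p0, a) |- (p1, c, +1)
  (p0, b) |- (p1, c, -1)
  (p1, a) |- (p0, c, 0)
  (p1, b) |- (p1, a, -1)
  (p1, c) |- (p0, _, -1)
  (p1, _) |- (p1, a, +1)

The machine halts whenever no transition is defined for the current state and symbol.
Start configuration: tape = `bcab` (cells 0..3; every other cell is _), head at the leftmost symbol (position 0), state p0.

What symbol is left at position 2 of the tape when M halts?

state=p0 head=0 tape=_[b]cab   (p0,b)→(p1,c,-1)
state=p1 head=-1 tape=[_]ccab   (p1,_)→(p1,a,+1)
state=p1 head=0 tape=a[c]cab   (p1,c)→(p0,_,-1)
state=p0 head=-1 tape=[a]_cab   (p0,a)→(p1,c,+1)
state=p1 head=0 tape=c[_]cab   (p1,_)→(p1,a,+1)
state=p1 head=1 tape=ca[c]ab   (p1,c)→(p0,_,-1)
state=p0 head=0 tape=c[a]_ab   (p0,a)→(p1,c,+1)
state=p1 head=1 tape=cc[_]ab   (p1,_)→(p1,a,+1)
state=p1 head=2 tape=cca[a]b   (p1,a)→(p0,c,0)
state=p0 head=2 tape=cca[c]b
Cell 2 holds c when M halts.

c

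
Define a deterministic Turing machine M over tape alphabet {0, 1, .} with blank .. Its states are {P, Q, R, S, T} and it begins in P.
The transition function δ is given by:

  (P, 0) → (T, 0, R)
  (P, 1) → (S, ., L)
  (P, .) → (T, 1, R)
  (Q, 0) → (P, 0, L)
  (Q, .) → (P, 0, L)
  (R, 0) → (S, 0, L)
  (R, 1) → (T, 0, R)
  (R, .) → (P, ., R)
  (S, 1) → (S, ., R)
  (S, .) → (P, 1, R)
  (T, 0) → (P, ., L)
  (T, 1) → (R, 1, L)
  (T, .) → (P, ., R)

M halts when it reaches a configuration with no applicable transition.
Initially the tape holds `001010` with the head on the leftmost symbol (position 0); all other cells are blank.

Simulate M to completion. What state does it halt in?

state=P head=0 tape=[0]01010   (P,0)→(T,0,R)
state=T head=1 tape=0[0]1010   (T,0)→(P,.,L)
state=P head=0 tape=[0].1010   (P,0)→(T,0,R)
state=T head=1 tape=0[.]1010   (T,.)→(P,.,R)
state=P head=2 tape=0.[1]010   (P,1)→(S,.,L)
state=S head=1 tape=0[.].010   (S,.)→(P,1,R)
state=P head=2 tape=01[.]010   (P,.)→(T,1,R)
state=T head=3 tape=011[0]10   (T,0)→(P,.,L)
state=P head=2 tape=01[1].10   (P,1)→(S,.,L)
state=S head=1 tape=0[1]..10   (S,1)→(S,.,R)
state=S head=2 tape=0.[.].10   (S,.)→(P,1,R)
state=P head=3 tape=0.1[.]10   (P,.)→(T,1,R)
state=T head=4 tape=0.11[1]0   (T,1)→(R,1,L)
state=R head=3 tape=0.1[1]10   (R,1)→(T,0,R)
state=T head=4 tape=0.10[1]0   (T,1)→(R,1,L)
state=R head=3 tape=0.1[0]10   (R,0)→(S,0,L)
state=S head=2 tape=0.[1]010   (S,1)→(S,.,R)
state=S head=3 tape=0..[0]10
No transition is defined for (S, 0); M halts in state S.

S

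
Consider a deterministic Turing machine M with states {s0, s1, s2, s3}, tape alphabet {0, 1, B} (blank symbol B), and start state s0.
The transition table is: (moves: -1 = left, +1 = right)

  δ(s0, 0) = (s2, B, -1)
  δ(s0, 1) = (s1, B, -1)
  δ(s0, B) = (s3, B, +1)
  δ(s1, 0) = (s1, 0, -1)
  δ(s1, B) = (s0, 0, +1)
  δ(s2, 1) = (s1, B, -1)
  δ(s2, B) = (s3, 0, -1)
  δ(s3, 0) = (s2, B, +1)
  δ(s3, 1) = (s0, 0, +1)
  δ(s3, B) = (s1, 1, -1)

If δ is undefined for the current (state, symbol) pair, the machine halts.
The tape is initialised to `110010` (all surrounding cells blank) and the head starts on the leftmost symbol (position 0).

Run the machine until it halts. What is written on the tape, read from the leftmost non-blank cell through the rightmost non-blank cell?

s0 | B[1]10010   read 1 → write B, move -1, go to s1
s1 | [B]B10010   read B → write 0, move +1, go to s0
s0 | 0[B]10010   read B → write B, move +1, go to s3
s3 | 0B[1]0010   read 1 → write 0, move +1, go to s0
s0 | 0B0[0]010   read 0 → write B, move -1, go to s2
s2 | 0B[0]B010
The non-blank tape span at halt is 0B0B010.

0B0B010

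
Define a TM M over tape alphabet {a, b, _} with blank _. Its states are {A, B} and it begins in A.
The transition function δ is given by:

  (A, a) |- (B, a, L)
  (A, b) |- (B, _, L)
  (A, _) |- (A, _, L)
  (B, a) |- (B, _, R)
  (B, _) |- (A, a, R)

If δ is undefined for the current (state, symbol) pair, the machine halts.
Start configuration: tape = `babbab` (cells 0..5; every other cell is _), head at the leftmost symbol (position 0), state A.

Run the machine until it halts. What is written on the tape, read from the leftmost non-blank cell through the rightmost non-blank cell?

bbab

A | __[b]abbab   read b → write _, move L, go to B
B | _[_]_abbab   read _ → write a, move R, go to A
A | _a[_]abbab   read _ → write _, move L, go to A
A | _[a]_abbab   read a → write a, move L, go to B
B | [_]a_abbab   read _ → write a, move R, go to A
A | a[a]_abbab   read a → write a, move L, go to B
B | [a]a_abbab   read a → write _, move R, go to B
B | _[a]_abbab   read a → write _, move R, go to B
B | __[_]abbab   read _ → write a, move R, go to A
A | __a[a]bbab   read a → write a, move L, go to B
B | __[a]abbab   read a → write _, move R, go to B
B | ___[a]bbab   read a → write _, move R, go to B
B | ____[b]bab
The non-blank tape span at halt is bbab.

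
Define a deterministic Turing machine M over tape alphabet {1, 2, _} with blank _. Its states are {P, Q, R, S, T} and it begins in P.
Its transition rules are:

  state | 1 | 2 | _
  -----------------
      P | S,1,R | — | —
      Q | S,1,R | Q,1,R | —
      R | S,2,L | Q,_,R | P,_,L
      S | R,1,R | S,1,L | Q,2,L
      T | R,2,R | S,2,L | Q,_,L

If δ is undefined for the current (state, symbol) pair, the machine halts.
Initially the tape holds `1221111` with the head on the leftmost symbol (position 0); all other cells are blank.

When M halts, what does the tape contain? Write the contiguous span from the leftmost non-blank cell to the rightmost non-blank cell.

1_111_1

state=P head=0 tape=[1]221111__   (P,1)→(S,1,R)
state=S head=1 tape=1[2]21111__   (S,2)→(S,1,L)
state=S head=0 tape=[1]121111__   (S,1)→(R,1,R)
state=R head=1 tape=1[1]21111__   (R,1)→(S,2,L)
state=S head=0 tape=[1]221111__   (S,1)→(R,1,R)
state=R head=1 tape=1[2]21111__   (R,2)→(Q,_,R)
state=Q head=2 tape=1_[2]1111__   (Q,2)→(Q,1,R)
state=Q head=3 tape=1_1[1]111__   (Q,1)→(S,1,R)
state=S head=4 tape=1_11[1]11__   (S,1)→(R,1,R)
state=R head=5 tape=1_111[1]1__   (R,1)→(S,2,L)
state=S head=4 tape=1_11[1]21__   (S,1)→(R,1,R)
state=R head=5 tape=1_111[2]1__   (R,2)→(Q,_,R)
state=Q head=6 tape=1_111_[1]__   (Q,1)→(S,1,R)
state=S head=7 tape=1_111_1[_]_   (S,_)→(Q,2,L)
state=Q head=6 tape=1_111_[1]2_   (Q,1)→(S,1,R)
state=S head=7 tape=1_111_1[2]_   (S,2)→(S,1,L)
state=S head=6 tape=1_111_[1]1_   (S,1)→(R,1,R)
state=R head=7 tape=1_111_1[1]_   (R,1)→(S,2,L)
state=S head=6 tape=1_111_[1]2_   (S,1)→(R,1,R)
state=R head=7 tape=1_111_1[2]_   (R,2)→(Q,_,R)
state=Q head=8 tape=1_111_1_[_]
The non-blank tape span at halt is 1_111_1.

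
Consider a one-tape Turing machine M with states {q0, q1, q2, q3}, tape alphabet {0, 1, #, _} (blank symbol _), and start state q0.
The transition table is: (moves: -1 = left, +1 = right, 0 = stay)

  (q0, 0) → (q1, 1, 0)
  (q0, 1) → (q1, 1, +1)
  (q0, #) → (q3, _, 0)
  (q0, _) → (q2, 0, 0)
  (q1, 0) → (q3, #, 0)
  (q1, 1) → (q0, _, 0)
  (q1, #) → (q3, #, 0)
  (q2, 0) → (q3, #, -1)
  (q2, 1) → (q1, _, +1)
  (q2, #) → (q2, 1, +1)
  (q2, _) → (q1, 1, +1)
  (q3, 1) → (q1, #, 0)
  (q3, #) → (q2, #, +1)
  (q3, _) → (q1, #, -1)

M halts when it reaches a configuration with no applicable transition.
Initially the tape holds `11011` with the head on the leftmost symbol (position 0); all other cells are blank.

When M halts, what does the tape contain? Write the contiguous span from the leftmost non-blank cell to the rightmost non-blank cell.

q0 | [1]1011__   read 1 → write 1, move +1, go to q1
q1 | 1[1]011__   read 1 → write _, move 0, go to q0
q0 | 1[_]011__   read _ → write 0, move 0, go to q2
q2 | 1[0]011__   read 0 → write #, move -1, go to q3
q3 | [1]#011__   read 1 → write #, move 0, go to q1
q1 | [#]#011__   read # → write #, move 0, go to q3
q3 | [#]#011__   read # → write #, move +1, go to q2
q2 | #[#]011__   read # → write 1, move +1, go to q2
q2 | #1[0]11__   read 0 → write #, move -1, go to q3
q3 | #[1]#11__   read 1 → write #, move 0, go to q1
q1 | #[#]#11__   read # → write #, move 0, go to q3
q3 | #[#]#11__   read # → write #, move +1, go to q2
q2 | ##[#]11__   read # → write 1, move +1, go to q2
q2 | ##1[1]1__   read 1 → write _, move +1, go to q1
q1 | ##1_[1]__   read 1 → write _, move 0, go to q0
q0 | ##1_[_]__   read _ → write 0, move 0, go to q2
q2 | ##1_[0]__   read 0 → write #, move -1, go to q3
q3 | ##1[_]#__   read _ → write #, move -1, go to q1
q1 | ##[1]##__   read 1 → write _, move 0, go to q0
q0 | ##[_]##__   read _ → write 0, move 0, go to q2
q2 | ##[0]##__   read 0 → write #, move -1, go to q3
q3 | #[#]###__   read # → write #, move +1, go to q2
q2 | ##[#]##__   read # → write 1, move +1, go to q2
q2 | ##1[#]#__   read # → write 1, move +1, go to q2
q2 | ##11[#]__   read # → write 1, move +1, go to q2
q2 | ##111[_]_   read _ → write 1, move +1, go to q1
q1 | ##1111[_]
The non-blank tape span at halt is ##1111.

##1111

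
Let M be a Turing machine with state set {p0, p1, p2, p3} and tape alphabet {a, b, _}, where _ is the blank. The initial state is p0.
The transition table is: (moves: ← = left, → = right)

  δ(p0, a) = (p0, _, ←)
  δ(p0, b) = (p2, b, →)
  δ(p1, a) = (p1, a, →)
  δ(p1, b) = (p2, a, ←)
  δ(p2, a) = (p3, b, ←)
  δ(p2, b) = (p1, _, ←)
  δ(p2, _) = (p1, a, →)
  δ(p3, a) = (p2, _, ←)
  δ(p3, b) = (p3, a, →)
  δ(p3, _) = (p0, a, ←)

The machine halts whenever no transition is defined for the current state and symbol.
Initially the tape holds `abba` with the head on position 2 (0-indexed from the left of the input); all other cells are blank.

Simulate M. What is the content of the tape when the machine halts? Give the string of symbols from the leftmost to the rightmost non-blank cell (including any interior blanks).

p0 | ab[b]a_   read b → write b, move →, go to p2
p2 | abb[a]_   read a → write b, move ←, go to p3
p3 | ab[b]b_   read b → write a, move →, go to p3
p3 | aba[b]_   read b → write a, move →, go to p3
p3 | abaa[_]   read _ → write a, move ←, go to p0
p0 | aba[a]a   read a → write _, move ←, go to p0
p0 | ab[a]_a   read a → write _, move ←, go to p0
p0 | a[b]__a   read b → write b, move →, go to p2
p2 | ab[_]_a   read _ → write a, move →, go to p1
p1 | aba[_]a
The non-blank tape span at halt is aba_a.

aba_a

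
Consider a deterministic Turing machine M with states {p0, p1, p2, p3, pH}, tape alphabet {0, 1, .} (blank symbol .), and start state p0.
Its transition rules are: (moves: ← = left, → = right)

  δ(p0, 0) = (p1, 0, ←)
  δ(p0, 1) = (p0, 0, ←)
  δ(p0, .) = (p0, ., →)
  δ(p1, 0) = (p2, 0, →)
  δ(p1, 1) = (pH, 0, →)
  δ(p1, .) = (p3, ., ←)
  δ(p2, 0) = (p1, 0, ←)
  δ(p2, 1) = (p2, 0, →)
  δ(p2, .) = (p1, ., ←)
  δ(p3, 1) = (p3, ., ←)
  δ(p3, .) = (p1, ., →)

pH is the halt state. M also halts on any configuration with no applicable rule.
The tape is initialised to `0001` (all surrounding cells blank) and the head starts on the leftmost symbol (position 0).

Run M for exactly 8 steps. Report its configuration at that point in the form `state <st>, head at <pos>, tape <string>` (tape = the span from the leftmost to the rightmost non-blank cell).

state p3, head at -2, tape 0001

state=p0 head=0 tape=..[0]001   (p0,0)→(p1,0,←)
state=p1 head=-1 tape=.[.]0001   (p1,.)→(p3,.,←)
state=p3 head=-2 tape=[.].0001   (p3,.)→(p1,.,→)
state=p1 head=-1 tape=.[.]0001   (p1,.)→(p3,.,←)
state=p3 head=-2 tape=[.].0001   (p3,.)→(p1,.,→)
state=p1 head=-1 tape=.[.]0001   (p1,.)→(p3,.,←)
state=p3 head=-2 tape=[.].0001   (p3,.)→(p1,.,→)
state=p1 head=-1 tape=.[.]0001   (p1,.)→(p3,.,←)
state=p3 head=-2 tape=[.].0001
After 8 steps: state p3, head at -2, tape 0001.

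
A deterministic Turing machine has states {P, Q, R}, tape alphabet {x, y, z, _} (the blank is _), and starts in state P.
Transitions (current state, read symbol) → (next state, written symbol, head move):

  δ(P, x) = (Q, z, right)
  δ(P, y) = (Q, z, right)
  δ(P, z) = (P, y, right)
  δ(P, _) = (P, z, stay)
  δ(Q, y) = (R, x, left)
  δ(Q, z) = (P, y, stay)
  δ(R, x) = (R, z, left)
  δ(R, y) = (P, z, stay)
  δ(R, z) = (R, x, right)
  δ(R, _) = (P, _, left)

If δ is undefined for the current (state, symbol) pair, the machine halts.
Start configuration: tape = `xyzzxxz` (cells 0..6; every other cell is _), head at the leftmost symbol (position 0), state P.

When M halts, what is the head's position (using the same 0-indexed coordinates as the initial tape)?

state=P head=0 tape=__[x]yzzxxz   (P,x)→(Q,z,right)
state=Q head=1 tape=__z[y]zzxxz   (Q,y)→(R,x,left)
state=R head=0 tape=__[z]xzzxxz   (R,z)→(R,x,right)
state=R head=1 tape=__x[x]zzxxz   (R,x)→(R,z,left)
state=R head=0 tape=__[x]zzzxxz   (R,x)→(R,z,left)
state=R head=-1 tape=_[_]zzzzxxz   (R,_)→(P,_,left)
state=P head=-2 tape=[_]_zzzzxxz   (P,_)→(P,z,stay)
state=P head=-2 tape=[z]_zzzzxxz   (P,z)→(P,y,right)
state=P head=-1 tape=y[_]zzzzxxz   (P,_)→(P,z,stay)
state=P head=-1 tape=y[z]zzzzxxz   (P,z)→(P,y,right)
state=P head=0 tape=yy[z]zzzxxz   (P,z)→(P,y,right)
state=P head=1 tape=yyy[z]zzxxz   (P,z)→(P,y,right)
state=P head=2 tape=yyyy[z]zxxz   (P,z)→(P,y,right)
state=P head=3 tape=yyyyy[z]xxz   (P,z)→(P,y,right)
state=P head=4 tape=yyyyyy[x]xz   (P,x)→(Q,z,right)
state=Q head=5 tape=yyyyyyz[x]z
At halt the head is at cell 5.

5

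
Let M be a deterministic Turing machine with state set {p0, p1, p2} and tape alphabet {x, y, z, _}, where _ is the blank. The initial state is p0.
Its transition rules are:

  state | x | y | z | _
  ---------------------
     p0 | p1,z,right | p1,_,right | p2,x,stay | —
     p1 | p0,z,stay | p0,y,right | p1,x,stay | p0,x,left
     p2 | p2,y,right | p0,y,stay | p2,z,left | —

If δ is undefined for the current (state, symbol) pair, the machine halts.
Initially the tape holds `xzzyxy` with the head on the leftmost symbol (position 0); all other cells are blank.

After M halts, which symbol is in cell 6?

x

state=p0 head=0 tape=[x]zzyxy_   (p0,x)→(p1,z,right)
state=p1 head=1 tape=z[z]zyxy_   (p1,z)→(p1,x,stay)
state=p1 head=1 tape=z[x]zyxy_   (p1,x)→(p0,z,stay)
state=p0 head=1 tape=z[z]zyxy_   (p0,z)→(p2,x,stay)
state=p2 head=1 tape=z[x]zyxy_   (p2,x)→(p2,y,right)
state=p2 head=2 tape=zy[z]yxy_   (p2,z)→(p2,z,left)
state=p2 head=1 tape=z[y]zyxy_   (p2,y)→(p0,y,stay)
state=p0 head=1 tape=z[y]zyxy_   (p0,y)→(p1,_,right)
state=p1 head=2 tape=z_[z]yxy_   (p1,z)→(p1,x,stay)
state=p1 head=2 tape=z_[x]yxy_   (p1,x)→(p0,z,stay)
state=p0 head=2 tape=z_[z]yxy_   (p0,z)→(p2,x,stay)
state=p2 head=2 tape=z_[x]yxy_   (p2,x)→(p2,y,right)
state=p2 head=3 tape=z_y[y]xy_   (p2,y)→(p0,y,stay)
state=p0 head=3 tape=z_y[y]xy_   (p0,y)→(p1,_,right)
state=p1 head=4 tape=z_y_[x]y_   (p1,x)→(p0,z,stay)
state=p0 head=4 tape=z_y_[z]y_   (p0,z)→(p2,x,stay)
state=p2 head=4 tape=z_y_[x]y_   (p2,x)→(p2,y,right)
state=p2 head=5 tape=z_y_y[y]_   (p2,y)→(p0,y,stay)
state=p0 head=5 tape=z_y_y[y]_   (p0,y)→(p1,_,right)
state=p1 head=6 tape=z_y_y_[_]   (p1,_)→(p0,x,left)
state=p0 head=5 tape=z_y_y[_]x
Cell 6 holds x when M halts.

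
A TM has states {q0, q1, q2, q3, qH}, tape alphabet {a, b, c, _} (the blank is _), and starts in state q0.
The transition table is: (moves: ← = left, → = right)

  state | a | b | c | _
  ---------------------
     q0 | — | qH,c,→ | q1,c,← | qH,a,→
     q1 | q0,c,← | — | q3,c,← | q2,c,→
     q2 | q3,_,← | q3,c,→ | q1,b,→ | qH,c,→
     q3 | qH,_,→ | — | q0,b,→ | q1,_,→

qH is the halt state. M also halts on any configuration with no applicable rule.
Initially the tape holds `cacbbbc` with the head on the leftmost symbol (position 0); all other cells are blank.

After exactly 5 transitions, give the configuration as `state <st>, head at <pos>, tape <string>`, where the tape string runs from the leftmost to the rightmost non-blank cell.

state qH, head at 1, tape ccccbbbc

state=q0 head=0 tape=_[c]acbbbc   (q0,c)→(q1,c,←)
state=q1 head=-1 tape=[_]cacbbbc   (q1,_)→(q2,c,→)
state=q2 head=0 tape=c[c]acbbbc   (q2,c)→(q1,b,→)
state=q1 head=1 tape=cb[a]cbbbc   (q1,a)→(q0,c,←)
state=q0 head=0 tape=c[b]ccbbbc   (q0,b)→(qH,c,→)
state=qH head=1 tape=cc[c]cbbbc
After 5 steps: state qH, head at 1, tape ccccbbbc.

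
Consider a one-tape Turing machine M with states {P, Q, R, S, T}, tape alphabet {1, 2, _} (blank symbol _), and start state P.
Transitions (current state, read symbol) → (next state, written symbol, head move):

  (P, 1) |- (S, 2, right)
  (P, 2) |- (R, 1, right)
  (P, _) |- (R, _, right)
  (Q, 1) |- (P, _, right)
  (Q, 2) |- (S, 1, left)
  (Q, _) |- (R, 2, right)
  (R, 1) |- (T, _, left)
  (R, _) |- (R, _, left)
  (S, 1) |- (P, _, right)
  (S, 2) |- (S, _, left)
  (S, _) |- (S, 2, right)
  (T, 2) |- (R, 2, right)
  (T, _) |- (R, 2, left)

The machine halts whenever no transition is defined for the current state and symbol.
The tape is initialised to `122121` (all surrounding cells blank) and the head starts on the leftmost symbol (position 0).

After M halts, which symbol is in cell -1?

P | __[1]22121   read 1 → write 2, move right, go to S
S | __2[2]2121   read 2 → write _, move left, go to S
S | __[2]_2121   read 2 → write _, move left, go to S
S | _[_]__2121   read _ → write 2, move right, go to S
S | _2[_]_2121   read _ → write 2, move right, go to S
S | _22[_]2121   read _ → write 2, move right, go to S
S | _222[2]121   read 2 → write _, move left, go to S
S | _22[2]_121   read 2 → write _, move left, go to S
S | _2[2]__121   read 2 → write _, move left, go to S
S | _[2]___121   read 2 → write _, move left, go to S
S | [_]____121   read _ → write 2, move right, go to S
S | 2[_]___121   read _ → write 2, move right, go to S
S | 22[_]__121   read _ → write 2, move right, go to S
S | 222[_]_121   read _ → write 2, move right, go to S
S | 2222[_]121   read _ → write 2, move right, go to S
S | 22222[1]21   read 1 → write _, move right, go to P
P | 22222_[2]1   read 2 → write 1, move right, go to R
R | 22222_1[1]   read 1 → write _, move left, go to T
T | 22222_[1]_
Cell -1 holds 2 when M halts.

2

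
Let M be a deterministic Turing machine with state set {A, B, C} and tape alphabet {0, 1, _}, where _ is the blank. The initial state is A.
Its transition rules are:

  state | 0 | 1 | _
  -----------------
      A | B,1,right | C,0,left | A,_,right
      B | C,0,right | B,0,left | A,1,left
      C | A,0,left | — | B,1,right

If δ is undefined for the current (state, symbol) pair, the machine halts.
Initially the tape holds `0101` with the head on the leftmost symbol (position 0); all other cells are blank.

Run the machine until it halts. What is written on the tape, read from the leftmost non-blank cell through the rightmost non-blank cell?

111101

A | __[0]101   read 0 → write 1, move right, go to B
B | __1[1]01   read 1 → write 0, move left, go to B
B | __[1]001   read 1 → write 0, move left, go to B
B | _[_]0001   read _ → write 1, move left, go to A
A | [_]10001   read _ → write _, move right, go to A
A | _[1]0001   read 1 → write 0, move left, go to C
C | [_]00001   read _ → write 1, move right, go to B
B | 1[0]0001   read 0 → write 0, move right, go to C
C | 10[0]001   read 0 → write 0, move left, go to A
A | 1[0]0001   read 0 → write 1, move right, go to B
B | 11[0]001   read 0 → write 0, move right, go to C
C | 110[0]01   read 0 → write 0, move left, go to A
A | 11[0]001   read 0 → write 1, move right, go to B
B | 111[0]01   read 0 → write 0, move right, go to C
C | 1110[0]1   read 0 → write 0, move left, go to A
A | 111[0]01   read 0 → write 1, move right, go to B
B | 1111[0]1   read 0 → write 0, move right, go to C
C | 11110[1]
The non-blank tape span at halt is 111101.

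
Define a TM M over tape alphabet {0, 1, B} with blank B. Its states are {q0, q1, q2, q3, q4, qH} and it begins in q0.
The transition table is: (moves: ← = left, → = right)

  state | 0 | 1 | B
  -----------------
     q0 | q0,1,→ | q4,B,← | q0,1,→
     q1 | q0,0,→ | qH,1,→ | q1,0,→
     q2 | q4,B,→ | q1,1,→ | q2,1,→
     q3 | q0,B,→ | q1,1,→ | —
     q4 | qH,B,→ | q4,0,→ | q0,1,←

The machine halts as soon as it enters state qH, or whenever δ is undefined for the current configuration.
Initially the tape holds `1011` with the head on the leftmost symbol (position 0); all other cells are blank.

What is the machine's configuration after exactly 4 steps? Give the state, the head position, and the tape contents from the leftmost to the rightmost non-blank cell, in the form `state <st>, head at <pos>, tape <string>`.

state q4, head at -2, tape 1BB011

q0 | BB[1]011   read 1 → write B, move ←, go to q4
q4 | B[B]B011   read B → write 1, move ←, go to q0
q0 | [B]1B011   read B → write 1, move →, go to q0
q0 | 1[1]B011   read 1 → write B, move ←, go to q4
q4 | [1]BB011
After 4 steps: state q4, head at -2, tape 1BB011.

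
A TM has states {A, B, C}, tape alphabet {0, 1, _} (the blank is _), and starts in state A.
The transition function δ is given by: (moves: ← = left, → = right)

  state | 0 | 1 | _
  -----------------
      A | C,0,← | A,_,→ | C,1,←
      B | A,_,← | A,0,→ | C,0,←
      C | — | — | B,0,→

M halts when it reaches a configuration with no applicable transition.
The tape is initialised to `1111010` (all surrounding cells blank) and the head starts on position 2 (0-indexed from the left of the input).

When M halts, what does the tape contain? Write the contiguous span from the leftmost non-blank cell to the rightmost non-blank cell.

110__10

state=A head=2 tape=11[1]1010   (A,1)→(A,_,→)
state=A head=3 tape=11_[1]010   (A,1)→(A,_,→)
state=A head=4 tape=11__[0]10   (A,0)→(C,0,←)
state=C head=3 tape=11_[_]010   (C,_)→(B,0,→)
state=B head=4 tape=11_0[0]10   (B,0)→(A,_,←)
state=A head=3 tape=11_[0]_10   (A,0)→(C,0,←)
state=C head=2 tape=11[_]0_10   (C,_)→(B,0,→)
state=B head=3 tape=110[0]_10   (B,0)→(A,_,←)
state=A head=2 tape=11[0]__10   (A,0)→(C,0,←)
state=C head=1 tape=1[1]0__10
The non-blank tape span at halt is 110__10.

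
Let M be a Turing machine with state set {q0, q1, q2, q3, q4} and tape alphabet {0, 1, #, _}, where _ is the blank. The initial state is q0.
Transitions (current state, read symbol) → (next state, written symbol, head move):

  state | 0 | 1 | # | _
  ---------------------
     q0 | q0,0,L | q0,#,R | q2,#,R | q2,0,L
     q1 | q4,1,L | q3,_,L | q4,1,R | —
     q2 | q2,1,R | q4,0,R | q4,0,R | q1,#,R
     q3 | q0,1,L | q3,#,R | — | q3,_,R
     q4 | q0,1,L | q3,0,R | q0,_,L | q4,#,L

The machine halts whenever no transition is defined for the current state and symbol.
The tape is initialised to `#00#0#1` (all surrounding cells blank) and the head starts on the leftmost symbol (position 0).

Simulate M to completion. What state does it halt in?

q0 | [#]00#0#1   read # → write #, move R, go to q2
q2 | #[0]0#0#1   read 0 → write 1, move R, go to q2
q2 | #1[0]#0#1   read 0 → write 1, move R, go to q2
q2 | #11[#]0#1   read # → write 0, move R, go to q4
q4 | #110[0]#1   read 0 → write 1, move L, go to q0
q0 | #11[0]1#1   read 0 → write 0, move L, go to q0
q0 | #1[1]01#1   read 1 → write #, move R, go to q0
q0 | #1#[0]1#1   read 0 → write 0, move L, go to q0
q0 | #1[#]01#1   read # → write #, move R, go to q2
q2 | #1#[0]1#1   read 0 → write 1, move R, go to q2
q2 | #1#1[1]#1   read 1 → write 0, move R, go to q4
q4 | #1#10[#]1   read # → write _, move L, go to q0
q0 | #1#1[0]_1   read 0 → write 0, move L, go to q0
q0 | #1#[1]0_1   read 1 → write #, move R, go to q0
q0 | #1##[0]_1   read 0 → write 0, move L, go to q0
q0 | #1#[#]0_1   read # → write #, move R, go to q2
q2 | #1##[0]_1   read 0 → write 1, move R, go to q2
q2 | #1##1[_]1   read _ → write #, move R, go to q1
q1 | #1##1#[1]   read 1 → write _, move L, go to q3
q3 | #1##1[#]_
No transition is defined for (q3, #); M halts in state q3.

q3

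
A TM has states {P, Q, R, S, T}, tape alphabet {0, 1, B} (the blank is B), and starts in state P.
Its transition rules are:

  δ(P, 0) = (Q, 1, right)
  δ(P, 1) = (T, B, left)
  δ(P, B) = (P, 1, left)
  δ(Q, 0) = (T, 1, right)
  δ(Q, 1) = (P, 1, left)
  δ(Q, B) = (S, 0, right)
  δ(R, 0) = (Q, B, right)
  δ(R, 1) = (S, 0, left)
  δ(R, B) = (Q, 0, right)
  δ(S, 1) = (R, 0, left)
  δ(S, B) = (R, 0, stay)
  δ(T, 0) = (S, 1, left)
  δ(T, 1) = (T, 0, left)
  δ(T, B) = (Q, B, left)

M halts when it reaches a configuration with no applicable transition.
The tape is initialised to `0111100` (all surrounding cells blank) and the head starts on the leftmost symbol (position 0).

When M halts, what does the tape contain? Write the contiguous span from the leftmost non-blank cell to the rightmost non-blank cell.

001001100

state=P head=0 tape=BB[0]111100   (P,0)→(Q,1,right)
state=Q head=1 tape=BB1[1]11100   (Q,1)→(P,1,left)
state=P head=0 tape=BB[1]111100   (P,1)→(T,B,left)
state=T head=-1 tape=B[B]B111100   (T,B)→(Q,B,left)
state=Q head=-2 tape=[B]BB111100   (Q,B)→(S,0,right)
state=S head=-1 tape=0[B]B111100   (S,B)→(R,0,stay)
state=R head=-1 tape=0[0]B111100   (R,0)→(Q,B,right)
state=Q head=0 tape=0B[B]111100   (Q,B)→(S,0,right)
state=S head=1 tape=0B0[1]11100   (S,1)→(R,0,left)
state=R head=0 tape=0B[0]011100   (R,0)→(Q,B,right)
state=Q head=1 tape=0BB[0]11100   (Q,0)→(T,1,right)
state=T head=2 tape=0BB1[1]1100   (T,1)→(T,0,left)
state=T head=1 tape=0BB[1]01100   (T,1)→(T,0,left)
state=T head=0 tape=0B[B]001100   (T,B)→(Q,B,left)
state=Q head=-1 tape=0[B]B001100   (Q,B)→(S,0,right)
state=S head=0 tape=00[B]001100   (S,B)→(R,0,stay)
state=R head=0 tape=00[0]001100   (R,0)→(Q,B,right)
state=Q head=1 tape=00B[0]01100   (Q,0)→(T,1,right)
state=T head=2 tape=00B1[0]1100   (T,0)→(S,1,left)
state=S head=1 tape=00B[1]11100   (S,1)→(R,0,left)
state=R head=0 tape=00[B]011100   (R,B)→(Q,0,right)
state=Q head=1 tape=000[0]11100   (Q,0)→(T,1,right)
state=T head=2 tape=0001[1]1100   (T,1)→(T,0,left)
state=T head=1 tape=000[1]01100   (T,1)→(T,0,left)
state=T head=0 tape=00[0]001100   (T,0)→(S,1,left)
state=S head=-1 tape=0[0]1001100
The non-blank tape span at halt is 001001100.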